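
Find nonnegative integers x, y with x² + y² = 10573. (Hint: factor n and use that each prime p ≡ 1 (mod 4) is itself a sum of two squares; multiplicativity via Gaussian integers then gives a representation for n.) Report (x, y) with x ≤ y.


Step 1: Factor n = 10573 = 97 · 109.
Step 2: Check the mod-4 condition on each prime factor: 97 ≡ 1 (mod 4), exponent 1; 109 ≡ 1 (mod 4), exponent 1.
All primes ≡ 3 (mod 4) appear to even exponent (or don't appear), so by the two-squares theorem n IS expressible as a sum of two squares.
Step 3: Build a representation. Here n = 97 · 109 is a product of primes ≡ 1 (mod 4). Each prime p ≡ 1 (mod 4) is itself a sum of two squares; find a² by testing p − a² for a perfect square:
  97: 97 − 1² = 96, 97 − 2² = 93, 97 − 3² = 88, 97 − 4² = 81 = 9² ⇒ 97 = 4² + 9².
  109: 109 − 1² = 108, 109 − 2² = 105, 109 − 3² = 100 = 10² ⇒ 109 = 3² + 10².
  Combine using the Brahmagupta–Fibonacci identity (a² + b²)(c² + d²) = (ac − bd)² + (ad + bc)² = (ac + bd)² + (ad − bc)²:
  97 · 109 = 10573: from (4² + 9²)(3² + 10²), take (4·3 − 9·10, 4·10 + 9·3) = (12 − 90, 40 + 27) = (-78, 67); dropping signs (only squares matter) gives (78, 67); check 78² + 67² = 6084 + 4489 = 10573 ✓.
Step 4: Order so x ≤ y and verify: 67² + 78² = 4489 + 6084 = 10573 = n. ✓

n = 10573 = 67² + 78² (one valid representation with x ≤ y).


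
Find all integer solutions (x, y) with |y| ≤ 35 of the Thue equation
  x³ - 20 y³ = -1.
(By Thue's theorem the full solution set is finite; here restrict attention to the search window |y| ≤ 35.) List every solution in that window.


The equation is x³ - 20y³ = -1. For fixed y, x³ = 20·y³ − 1, so a solution requires the RHS to be a perfect cube.
Strategy: iterate y from -35 to 35, compute RHS = 20·y³ − 1, and check whether it is a (positive or negative) perfect cube.
Check small values of y:
  y = 0: RHS = -1 = (-1)³ ⇒ x = -1 works.
  y = 1: RHS = 19 is not a perfect cube.
  y = -1: RHS = -21 is not a perfect cube.
  y = 2: RHS = 159 is not a perfect cube.
  y = -2: RHS = -161 is not a perfect cube.
  y = 3: RHS = 539 is not a perfect cube.
  y = -3: RHS = -541 is not a perfect cube.
Continuing, at y = 7: RHS = 6859 = (19)³ ⇒ x = 19 works.
Searching the remaining y in |y| ≤ 35 finds no further solutions.
Collected solutions: (-1, 0), (19, 7).

Solutions (with |y| ≤ 35): (-1, 0), (19, 7).


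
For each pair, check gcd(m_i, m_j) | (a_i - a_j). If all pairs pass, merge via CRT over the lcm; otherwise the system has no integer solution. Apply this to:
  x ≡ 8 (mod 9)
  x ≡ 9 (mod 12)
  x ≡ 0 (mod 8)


Moduli 9, 12, 8 are not pairwise coprime, so CRT works modulo lcm(m_i) when all pairwise compatibility conditions hold.
Pairwise compatibility: gcd(m_i, m_j) must divide a_i - a_j for every pair.
Merge one congruence at a time:
  Start: x ≡ 8 (mod 9).
  Combine with x ≡ 9 (mod 12): gcd(9, 12) = 3, and 9 - 8 = 1 is NOT divisible by 3.
    ⇒ system is inconsistent (no integer solution).

No solution (the system is inconsistent).


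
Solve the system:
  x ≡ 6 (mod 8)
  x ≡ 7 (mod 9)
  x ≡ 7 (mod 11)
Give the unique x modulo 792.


Moduli 8, 9, 11 are pairwise coprime; by CRT there is a unique solution modulo M = 8 · 9 · 11 = 792.
Solve pairwise, accumulating the modulus:
  Start with x ≡ 6 (mod 8).
  Combine with x ≡ 7 (mod 9): since gcd(8, 9) = 1, we get a unique residue mod 72.
    Write x = 6 + 8·t and substitute into x ≡ 7 (mod 9): 8·t ≡ 7 − 6 = 1 (mod 9).
    The inverse of 8 mod 9 is 8 (since 8·8 = 64 = 7·9 + 1), so t ≡ 8·1 = 8 ≡ 8 (mod 9).
    Then x = 6 + 8·8 = 70, valid modulo lcm(8, 9) = 72: x ≡ 70 (mod 72).
  Combine with x ≡ 7 (mod 11): since gcd(72, 11) = 1, we get a unique residue mod 792.
    Write x = 70 + 72·t and substitute into x ≡ 7 (mod 11): 72·t ≡ 7 − 70 = -63 (mod 11).
    Reduce coefficients mod 11: 6·t ≡ 3 (mod 11).
    The inverse of 6 mod 11 is 2 (since 6·2 = 12 = 1·11 + 1), so t ≡ 2·3 = 6 ≡ 6 (mod 11).
    Then x = 70 + 72·6 = 502, valid modulo lcm(72, 11) = 792: x ≡ 502 (mod 792).
Verify: 502 mod 8 = 6 ✓, 502 mod 9 = 7 ✓, 502 mod 11 = 7 ✓.

x ≡ 502 (mod 792).


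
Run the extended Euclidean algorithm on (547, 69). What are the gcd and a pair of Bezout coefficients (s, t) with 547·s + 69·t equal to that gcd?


Euclidean algorithm on (547, 69) — divide until remainder is 0:
  547 = 7 · 69 + 64
  69 = 1 · 64 + 5
  64 = 12 · 5 + 4
  5 = 1 · 4 + 1
  4 = 4 · 1 + 0
gcd(547, 69) = 1.
Track Bezout coefficients alongside the remainders: start with r₀ = 547 = a·1 + b·0 (s = 1, t = 0) and r₁ = 69 = a·0 + b·1 (s = 0, t = 1); each new remainder r_{k+1} = r_{k-1} − q_k·r_k inherits s_{k+1} = s_{k-1} − q_k·s_k, t_{k+1} = t_{k-1} − q_k·t_k, so r_k = a·s_k + b·t_k at every step:
  q = 7: r = 64, s = 1 − 7·0 = 1, t = 0 − 7·1 = -7  (check: 547·1 + 69·(-7) = 64)
  q = 1: r = 5, s = 0 − 1·1 = -1, t = 1 − 1·(-7) = 8  (check: 547·(-1) + 69·8 = 5)
  q = 12: r = 4, s = 1 − 12·(-1) = 13, t = -7 − 12·8 = -103  (check: 547·13 + 69·(-103) = 4)
  q = 1: r = 1, s = -1 − 1·13 = -14, t = 8 − 1·(-103) = 111  (check: 547·(-14) + 69·111 = 1)
The row with r = 1 (the gcd) gives the Bezout coefficients s = -14, t = 111.
Result: 547 · (-14) + 69 · (111) = 1.

gcd(547, 69) = 1; s = -14, t = 111 (check: 547·(-14) + 69·111 = 1).


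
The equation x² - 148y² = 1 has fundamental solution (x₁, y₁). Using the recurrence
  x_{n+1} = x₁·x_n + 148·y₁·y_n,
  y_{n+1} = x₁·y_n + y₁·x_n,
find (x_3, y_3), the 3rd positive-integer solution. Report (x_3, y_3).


Step 1: Find the fundamental solution (x₁, y₁) of x² - 148y² = 1.
  Expand √148 as a continued fraction. a₀ = ⌊√148⌋ = 12; iterate m_{k+1} = d_k·a_k − m_k, d_{k+1} = (148 − m_{k+1}²)/d_k, a_{k+1} = ⌊(a₀ + m_{k+1})/d_{k+1}⌋ (starting m₀ = 0, d₀ = 1), with convergents p_k = a_k·p_{k-1} + p_{k-2}, q_k = a_k·q_{k-1} + q_{k-2} (p₋₁ = 1, q₋₁ = 0):
  k = 0: a₀ = 12; p₀/q₀ = 12/1; p₀² − 148·q₀² = 144 − 148 = -4.
  k = 1: m = 12, d = 4, a = ⌊(12 + 12)/4⌋ = 6; p/q = (6·12 + 1)/(6·1 + 0) = 73/6; p² − 148·q² = 5329 − 5328 = 1.
  The first convergent with p² − 148·q² = 1 gives the fundamental solution (x₁, y₁) = (73, 6).
Step 2: Apply the recurrence (x_{n+1}, y_{n+1}) = (x₁x_n + 148y₁y_n, x₁y_n + y₁x_n) repeatedly.
  From (x_1, y_1) = (73, 6): x_2 = 73·73 + 148·6·6 = 10657; y_2 = 73·6 + 6·73 = 876.
  From (x_2, y_2) = (10657, 876): x_3 = 73·10657 + 148·6·876 = 1555849; y_3 = 73·876 + 6·10657 = 127890.
Step 3: Verify x_3² - 148·y_3² = 2420666110801 - 2420666110800 = 1 (should be 1). ✓

(x_1, y_1) = (73, 6); (x_3, y_3) = (1555849, 127890).


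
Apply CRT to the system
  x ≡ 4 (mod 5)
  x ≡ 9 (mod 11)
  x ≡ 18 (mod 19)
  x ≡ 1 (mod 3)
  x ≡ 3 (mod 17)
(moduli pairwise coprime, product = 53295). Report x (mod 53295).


Product of moduli M = 5 · 11 · 19 · 3 · 17 = 53295.
Merge one congruence at a time:
  Start: x ≡ 4 (mod 5).
  Combine with x ≡ 9 (mod 11); new modulus lcm = 55.
    Write x = 4 + 5·t and substitute into x ≡ 9 (mod 11): 5·t ≡ 9 − 4 = 5 (mod 11).
    The inverse of 5 mod 11 is 9 (since 5·9 = 45 = 4·11 + 1), so t ≡ 9·5 = 45 ≡ 1 (mod 11).
    Then x = 4 + 5·1 = 9, valid modulo lcm(5, 11) = 55: x ≡ 9 (mod 55).
  Combine with x ≡ 18 (mod 19); new modulus lcm = 1045.
    Write x = 9 + 55·t and substitute into x ≡ 18 (mod 19): 55·t ≡ 18 − 9 = 9 (mod 19).
    Reduce coefficients mod 19: 17·t ≡ 9 (mod 19).
    The inverse of 17 mod 19 is 9 (since 17·9 = 153 = 8·19 + 1), so t ≡ 9·9 = 81 ≡ 5 (mod 19).
    Then x = 9 + 55·5 = 284, valid modulo lcm(55, 19) = 1045: x ≡ 284 (mod 1045).
  Combine with x ≡ 1 (mod 3); new modulus lcm = 3135.
    Write x = 284 + 1045·t and substitute into x ≡ 1 (mod 3): 1045·t ≡ 1 − 284 = -283 (mod 3).
    Reduce coefficients mod 3: 1·t ≡ 2 (mod 3).
    So t ≡ 2 (mod 3).
    Then x = 284 + 1045·2 = 2374, valid modulo lcm(1045, 3) = 3135: x ≡ 2374 (mod 3135).
  Combine with x ≡ 3 (mod 17); new modulus lcm = 53295.
    Write x = 2374 + 3135·t and substitute into x ≡ 3 (mod 17): 3135·t ≡ 3 − 2374 = -2371 (mod 17).
    Reduce coefficients mod 17: 7·t ≡ 9 (mod 17).
    The inverse of 7 mod 17 is 5 (since 7·5 = 35 = 2·17 + 1), so t ≡ 5·9 = 45 ≡ 11 (mod 17).
    Then x = 2374 + 3135·11 = 36859, valid modulo lcm(3135, 17) = 53295: x ≡ 36859 (mod 53295).
Verify against each original: 36859 mod 5 = 4, 36859 mod 11 = 9, 36859 mod 19 = 18, 36859 mod 3 = 1, 36859 mod 17 = 3.

x ≡ 36859 (mod 53295).


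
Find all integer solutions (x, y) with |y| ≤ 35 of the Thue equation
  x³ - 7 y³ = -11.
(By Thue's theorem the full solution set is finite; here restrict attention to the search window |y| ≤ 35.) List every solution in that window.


The equation is x³ - 7y³ = -11. For fixed y, x³ = 7·y³ − 11, so a solution requires the RHS to be a perfect cube.
Strategy: iterate y from -35 to 35, compute RHS = 7·y³ − 11, and check whether it is a (positive or negative) perfect cube.
Check small values of y:
  y = 0: RHS = -11 is not a perfect cube.
  y = 1: RHS = -4 is not a perfect cube.
  y = -1: RHS = -18 is not a perfect cube.
  y = 2: RHS = 45 is not a perfect cube.
  y = -2: RHS = -67 is not a perfect cube.
  y = 3: RHS = 178 is not a perfect cube.
  y = -3: RHS = -200 is not a perfect cube.
Continuing the search up to |y| = 35 finds no solutions either.
No (x, y) in the scanned range satisfies the equation.

No integer solutions with |y| ≤ 35.


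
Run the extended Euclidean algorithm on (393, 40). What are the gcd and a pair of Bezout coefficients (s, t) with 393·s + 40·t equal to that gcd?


Euclidean algorithm on (393, 40) — divide until remainder is 0:
  393 = 9 · 40 + 33
  40 = 1 · 33 + 7
  33 = 4 · 7 + 5
  7 = 1 · 5 + 2
  5 = 2 · 2 + 1
  2 = 2 · 1 + 0
gcd(393, 40) = 1.
Track Bezout coefficients alongside the remainders: start with r₀ = 393 = a·1 + b·0 (s = 1, t = 0) and r₁ = 40 = a·0 + b·1 (s = 0, t = 1); each new remainder r_{k+1} = r_{k-1} − q_k·r_k inherits s_{k+1} = s_{k-1} − q_k·s_k, t_{k+1} = t_{k-1} − q_k·t_k, so r_k = a·s_k + b·t_k at every step:
  q = 9: r = 33, s = 1 − 9·0 = 1, t = 0 − 9·1 = -9  (check: 393·1 + 40·(-9) = 33)
  q = 1: r = 7, s = 0 − 1·1 = -1, t = 1 − 1·(-9) = 10  (check: 393·(-1) + 40·10 = 7)
  q = 4: r = 5, s = 1 − 4·(-1) = 5, t = -9 − 4·10 = -49  (check: 393·5 + 40·(-49) = 5)
  q = 1: r = 2, s = -1 − 1·5 = -6, t = 10 − 1·(-49) = 59  (check: 393·(-6) + 40·59 = 2)
  q = 2: r = 1, s = 5 − 2·(-6) = 17, t = -49 − 2·59 = -167  (check: 393·17 + 40·(-167) = 1)
The row with r = 1 (the gcd) gives the Bezout coefficients s = 17, t = -167.
Result: 393 · (17) + 40 · (-167) = 1.

gcd(393, 40) = 1; s = 17, t = -167 (check: 393·17 + 40·(-167) = 1).


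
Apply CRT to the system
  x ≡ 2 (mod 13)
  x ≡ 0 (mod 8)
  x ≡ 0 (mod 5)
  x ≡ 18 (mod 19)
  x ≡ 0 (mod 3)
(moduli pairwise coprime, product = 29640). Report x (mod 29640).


Product of moduli M = 13 · 8 · 5 · 19 · 3 = 29640.
Merge one congruence at a time:
  Start: x ≡ 2 (mod 13).
  Combine with x ≡ 0 (mod 8); new modulus lcm = 104.
    Write x = 2 + 13·t and substitute into x ≡ 0 (mod 8): 13·t ≡ 0 − 2 = -2 (mod 8).
    Reduce coefficients mod 8: 5·t ≡ 6 (mod 8).
    The inverse of 5 mod 8 is 5 (since 5·5 = 25 = 3·8 + 1), so t ≡ 5·6 = 30 ≡ 6 (mod 8).
    Then x = 2 + 13·6 = 80, valid modulo lcm(13, 8) = 104: x ≡ 80 (mod 104).
  Combine with x ≡ 0 (mod 5); new modulus lcm = 520.
    Write x = 80 + 104·t and substitute into x ≡ 0 (mod 5): 104·t ≡ 0 − 80 = -80 (mod 5).
    Reduce coefficients mod 5: 4·t ≡ 0 (mod 5).
    The inverse of 4 mod 5 is 4 (since 4·4 = 16 = 3·5 + 1), so t ≡ 4·0 = 0 ≡ 0 (mod 5).
    Then x = 80 + 104·0 = 80, valid modulo lcm(104, 5) = 520: x ≡ 80 (mod 520).
  Combine with x ≡ 18 (mod 19); new modulus lcm = 9880.
    Write x = 80 + 520·t and substitute into x ≡ 18 (mod 19): 520·t ≡ 18 − 80 = -62 (mod 19).
    Reduce coefficients mod 19: 7·t ≡ 14 (mod 19).
    The inverse of 7 mod 19 is 11 (since 7·11 = 77 = 4·19 + 1), so t ≡ 11·14 = 154 ≡ 2 (mod 19).
    Then x = 80 + 520·2 = 1120, valid modulo lcm(520, 19) = 9880: x ≡ 1120 (mod 9880).
  Combine with x ≡ 0 (mod 3); new modulus lcm = 29640.
    Write x = 1120 + 9880·t and substitute into x ≡ 0 (mod 3): 9880·t ≡ 0 − 1120 = -1120 (mod 3).
    Reduce coefficients mod 3: 1·t ≡ 2 (mod 3).
    So t ≡ 2 (mod 3).
    Then x = 1120 + 9880·2 = 20880, valid modulo lcm(9880, 3) = 29640: x ≡ 20880 (mod 29640).
Verify against each original: 20880 mod 13 = 2, 20880 mod 8 = 0, 20880 mod 5 = 0, 20880 mod 19 = 18, 20880 mod 3 = 0.

x ≡ 20880 (mod 29640).


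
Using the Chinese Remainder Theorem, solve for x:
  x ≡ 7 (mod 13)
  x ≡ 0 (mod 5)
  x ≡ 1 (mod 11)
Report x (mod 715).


Moduli 13, 5, 11 are pairwise coprime; by CRT there is a unique solution modulo M = 13 · 5 · 11 = 715.
Solve pairwise, accumulating the modulus:
  Start with x ≡ 7 (mod 13).
  Combine with x ≡ 0 (mod 5): since gcd(13, 5) = 1, we get a unique residue mod 65.
    Write x = 7 + 13·t and substitute into x ≡ 0 (mod 5): 13·t ≡ 0 − 7 = -7 (mod 5).
    Reduce coefficients mod 5: 3·t ≡ 3 (mod 5).
    The inverse of 3 mod 5 is 2 (since 3·2 = 6 = 1·5 + 1), so t ≡ 2·3 = 6 ≡ 1 (mod 5).
    Then x = 7 + 13·1 = 20, valid modulo lcm(13, 5) = 65: x ≡ 20 (mod 65).
  Combine with x ≡ 1 (mod 11): since gcd(65, 11) = 1, we get a unique residue mod 715.
    Write x = 20 + 65·t and substitute into x ≡ 1 (mod 11): 65·t ≡ 1 − 20 = -19 (mod 11).
    Reduce coefficients mod 11: 10·t ≡ 3 (mod 11).
    The inverse of 10 mod 11 is 10 (since 10·10 = 100 = 9·11 + 1), so t ≡ 10·3 = 30 ≡ 8 (mod 11).
    Then x = 20 + 65·8 = 540, valid modulo lcm(65, 11) = 715: x ≡ 540 (mod 715).
Verify: 540 mod 13 = 7 ✓, 540 mod 5 = 0 ✓, 540 mod 11 = 1 ✓.

x ≡ 540 (mod 715).


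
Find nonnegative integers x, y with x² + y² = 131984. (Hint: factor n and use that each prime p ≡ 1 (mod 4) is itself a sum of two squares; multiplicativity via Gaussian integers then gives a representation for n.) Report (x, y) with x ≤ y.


Step 1: Factor n = 131984 = 2^4 · 73 · 113.
Step 2: Check the mod-4 condition on each prime factor: 2 = 2 (special); 73 ≡ 1 (mod 4), exponent 1; 113 ≡ 1 (mod 4), exponent 1.
All primes ≡ 3 (mod 4) appear to even exponent (or don't appear), so by the two-squares theorem n IS expressible as a sum of two squares.
Step 3: Build a representation. Group n = k² · m with k = 4 and m = 73 · 113 = 8249 (a product of primes ≡ 1 (mod 4)); a representation of m scales to one of n via (k·x)² + (k·y)² = k²(x² + y²). Each prime p ≡ 1 (mod 4) is itself a sum of two squares; find a² by testing p − a² for a perfect square:
  73: 73 − 1² = 72, 73 − 2² = 69, 73 − 3² = 64 = 8² ⇒ 73 = 3² + 8².
  113: 113 − 1² = 112, 113 − 2² = 109, 113 − 3² = 104, 113 − 4² = 97, 113 − 5² = 88, 113 − 6² = 77, 113 − 7² = 64 = 8² ⇒ 113 = 7² + 8².
  Combine using the Brahmagupta–Fibonacci identity (a² + b²)(c² + d²) = (ac − bd)² + (ad + bc)² = (ac + bd)² + (ad − bc)²:
  73 · 113 = 8249: from (3² + 8²)(7² + 8²), take (3·7 − 8·8, 3·8 + 8·7) = (21 − 64, 24 + 56) = (-43, 80); dropping signs (only squares matter) gives (43, 80); check 43² + 80² = 1849 + 6400 = 8249 ✓.
  Scale by k = 4: (4·43, 4·80) = (172, 320).
Step 4: Order so x ≤ y and verify: 172² + 320² = 29584 + 102400 = 131984 = n. ✓

n = 131984 = 172² + 320² (one valid representation with x ≤ y).


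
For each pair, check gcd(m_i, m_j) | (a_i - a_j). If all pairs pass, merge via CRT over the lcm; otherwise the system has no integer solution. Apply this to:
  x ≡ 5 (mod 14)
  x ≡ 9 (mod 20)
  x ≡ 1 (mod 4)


Moduli 14, 20, 4 are not pairwise coprime, so CRT works modulo lcm(m_i) when all pairwise compatibility conditions hold.
Pairwise compatibility: gcd(m_i, m_j) must divide a_i - a_j for every pair.
Merge one congruence at a time:
  Start: x ≡ 5 (mod 14).
  Combine with x ≡ 9 (mod 20): gcd(14, 20) = 2; 9 - 5 = 4, which IS divisible by 2, so compatible.
    Write x = 5 + 14·t and substitute into x ≡ 9 (mod 20): 14·t ≡ 9 − 5 = 4 (mod 20).
    Divide the congruence (and modulus) by g = 2: 7·t ≡ 2 (mod 10).
    The inverse of 7 mod 10 is 3 (since 7·3 = 21 = 2·10 + 1), so t ≡ 3·2 = 6 ≡ 6 (mod 10).
    Then x = 5 + 14·6 = 89, valid modulo lcm(14, 20) = 140: x ≡ 89 (mod 140).
  Combine with x ≡ 1 (mod 4): gcd(140, 4) = 4; 1 - 89 = -88, which IS divisible by 4, so compatible.
    Write x = 89 + 140·t and substitute into x ≡ 1 (mod 4): 140·t ≡ 1 − 89 = -88 (mod 4).
    Divide the congruence (and modulus) by g = 4: 35·t ≡ -22 (mod 1).
    Modulo 1 every t works; take t = 0.
    Then x = 89 + 140·0 = 89, valid modulo lcm(140, 4) = 140: x ≡ 89 (mod 140).
Verify: 89 mod 14 = 5, 89 mod 20 = 9, 89 mod 4 = 1.

x ≡ 89 (mod 140).


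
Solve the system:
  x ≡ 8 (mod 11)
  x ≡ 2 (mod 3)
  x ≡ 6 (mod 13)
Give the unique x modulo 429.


Moduli 11, 3, 13 are pairwise coprime; by CRT there is a unique solution modulo M = 11 · 3 · 13 = 429.
Solve pairwise, accumulating the modulus:
  Start with x ≡ 8 (mod 11).
  Combine with x ≡ 2 (mod 3): since gcd(11, 3) = 1, we get a unique residue mod 33.
    Write x = 8 + 11·t and substitute into x ≡ 2 (mod 3): 11·t ≡ 2 − 8 = -6 (mod 3).
    Reduce coefficients mod 3: 2·t ≡ 0 (mod 3).
    The inverse of 2 mod 3 is 2 (since 2·2 = 4 = 1·3 + 1), so t ≡ 2·0 = 0 ≡ 0 (mod 3).
    Then x = 8 + 11·0 = 8, valid modulo lcm(11, 3) = 33: x ≡ 8 (mod 33).
  Combine with x ≡ 6 (mod 13): since gcd(33, 13) = 1, we get a unique residue mod 429.
    Write x = 8 + 33·t and substitute into x ≡ 6 (mod 13): 33·t ≡ 6 − 8 = -2 (mod 13).
    Reduce coefficients mod 13: 7·t ≡ 11 (mod 13).
    The inverse of 7 mod 13 is 2 (since 7·2 = 14 = 1·13 + 1), so t ≡ 2·11 = 22 ≡ 9 (mod 13).
    Then x = 8 + 33·9 = 305, valid modulo lcm(33, 13) = 429: x ≡ 305 (mod 429).
Verify: 305 mod 11 = 8 ✓, 305 mod 3 = 2 ✓, 305 mod 13 = 6 ✓.

x ≡ 305 (mod 429).


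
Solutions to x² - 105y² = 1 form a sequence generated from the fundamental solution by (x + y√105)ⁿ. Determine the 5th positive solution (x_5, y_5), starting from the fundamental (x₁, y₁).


Step 1: Find the fundamental solution (x₁, y₁) of x² - 105y² = 1.
  Expand √105 as a continued fraction. a₀ = ⌊√105⌋ = 10; iterate m_{k+1} = d_k·a_k − m_k, d_{k+1} = (105 − m_{k+1}²)/d_k, a_{k+1} = ⌊(a₀ + m_{k+1})/d_{k+1}⌋ (starting m₀ = 0, d₀ = 1), with convergents p_k = a_k·p_{k-1} + p_{k-2}, q_k = a_k·q_{k-1} + q_{k-2} (p₋₁ = 1, q₋₁ = 0):
  k = 0: a₀ = 10; p₀/q₀ = 10/1; p₀² − 105·q₀² = 100 − 105 = -5.
  k = 1: m = 10, d = 5, a = ⌊(10 + 10)/5⌋ = 4; p/q = (4·10 + 1)/(4·1 + 0) = 41/4; p² − 105·q² = 1681 − 1680 = 1.
  The first convergent with p² − 105·q² = 1 gives the fundamental solution (x₁, y₁) = (41, 4).
Step 2: Apply the recurrence (x_{n+1}, y_{n+1}) = (x₁x_n + 105y₁y_n, x₁y_n + y₁x_n) repeatedly.
  From (x_1, y_1) = (41, 4): x_2 = 41·41 + 105·4·4 = 3361; y_2 = 41·4 + 4·41 = 328.
  From (x_2, y_2) = (3361, 328): x_3 = 41·3361 + 105·4·328 = 275561; y_3 = 41·328 + 4·3361 = 26892.
  From (x_3, y_3) = (275561, 26892): x_4 = 41·275561 + 105·4·26892 = 22592641; y_4 = 41·26892 + 4·275561 = 2204816.
  From (x_4, y_4) = (22592641, 2204816): x_5 = 41·22592641 + 105·4·2204816 = 1852321001; y_5 = 41·2204816 + 4·22592641 = 180768020.
Step 3: Verify x_5² - 105·y_5² = 3431093090745642001 - 3431093090745642000 = 1 (should be 1). ✓

(x_1, y_1) = (41, 4); (x_5, y_5) = (1852321001, 180768020).


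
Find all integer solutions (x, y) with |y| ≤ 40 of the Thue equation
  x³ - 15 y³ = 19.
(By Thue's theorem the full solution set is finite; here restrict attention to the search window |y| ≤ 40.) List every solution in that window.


The equation is x³ - 15y³ = 19. For fixed y, x³ = 15·y³ + 19, so a solution requires the RHS to be a perfect cube.
Strategy: iterate y from -40 to 40, compute RHS = 15·y³ + 19, and check whether it is a (positive or negative) perfect cube.
Check small values of y:
  y = 0: RHS = 19 is not a perfect cube.
  y = 1: RHS = 34 is not a perfect cube.
  y = -1: RHS = 4 is not a perfect cube.
  y = 2: RHS = 139 is not a perfect cube.
  y = -2: RHS = -101 is not a perfect cube.
  y = 3: RHS = 424 is not a perfect cube.
  y = -3: RHS = -386 is not a perfect cube.
Continuing the search up to |y| = 40 finds no solutions either.
No (x, y) in the scanned range satisfies the equation.

No integer solutions with |y| ≤ 40.


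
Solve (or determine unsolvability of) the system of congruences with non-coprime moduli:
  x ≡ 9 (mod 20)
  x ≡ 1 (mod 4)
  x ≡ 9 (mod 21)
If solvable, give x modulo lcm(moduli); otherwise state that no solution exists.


Moduli 20, 4, 21 are not pairwise coprime, so CRT works modulo lcm(m_i) when all pairwise compatibility conditions hold.
Pairwise compatibility: gcd(m_i, m_j) must divide a_i - a_j for every pair.
Merge one congruence at a time:
  Start: x ≡ 9 (mod 20).
  Combine with x ≡ 1 (mod 4): gcd(20, 4) = 4; 1 - 9 = -8, which IS divisible by 4, so compatible.
    Write x = 9 + 20·t and substitute into x ≡ 1 (mod 4): 20·t ≡ 1 − 9 = -8 (mod 4).
    Divide the congruence (and modulus) by g = 4: 5·t ≡ -2 (mod 1).
    Modulo 1 every t works; take t = 0.
    Then x = 9 + 20·0 = 9, valid modulo lcm(20, 4) = 20: x ≡ 9 (mod 20).
  Combine with x ≡ 9 (mod 21): gcd(20, 21) = 1; 9 - 9 = 0, which IS divisible by 1, so compatible.
    Write x = 9 + 20·t and substitute into x ≡ 9 (mod 21): 20·t ≡ 9 − 9 = 0 (mod 21).
    The inverse of 20 mod 21 is 20 (since 20·20 = 400 = 19·21 + 1), so t ≡ 20·0 = 0 ≡ 0 (mod 21).
    Then x = 9 + 20·0 = 9, valid modulo lcm(20, 21) = 420: x ≡ 9 (mod 420).
Verify: 9 mod 20 = 9, 9 mod 4 = 1, 9 mod 21 = 9.

x ≡ 9 (mod 420).


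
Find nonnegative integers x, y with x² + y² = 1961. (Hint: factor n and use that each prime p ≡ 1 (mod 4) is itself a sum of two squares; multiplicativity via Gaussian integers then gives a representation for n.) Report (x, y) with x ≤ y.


Step 1: Factor n = 1961 = 37 · 53.
Step 2: Check the mod-4 condition on each prime factor: 37 ≡ 1 (mod 4), exponent 1; 53 ≡ 1 (mod 4), exponent 1.
All primes ≡ 3 (mod 4) appear to even exponent (or don't appear), so by the two-squares theorem n IS expressible as a sum of two squares.
Step 3: Build a representation. Here n = 37 · 53 is a product of primes ≡ 1 (mod 4). Each prime p ≡ 1 (mod 4) is itself a sum of two squares; find a² by testing p − a² for a perfect square:
  37: 37 − 1² = 36 = 6² ⇒ 37 = 1² + 6².
  53: 53 − 1² = 52, 53 − 2² = 49 = 7² ⇒ 53 = 2² + 7².
  Combine using the Brahmagupta–Fibonacci identity (a² + b²)(c² + d²) = (ac − bd)² + (ad + bc)² = (ac + bd)² + (ad − bc)²:
  37 · 53 = 1961: from (1² + 6²)(2² + 7²), take (1·2 − 6·7, 1·7 + 6·2) = (2 − 42, 7 + 12) = (-40, 19); dropping signs (only squares matter) gives (40, 19); check 40² + 19² = 1600 + 361 = 1961 ✓.
Step 4: Order so x ≤ y and verify: 19² + 40² = 361 + 1600 = 1961 = n. ✓

n = 1961 = 19² + 40² (one valid representation with x ≤ y).


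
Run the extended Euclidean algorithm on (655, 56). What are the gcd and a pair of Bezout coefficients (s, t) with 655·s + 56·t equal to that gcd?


Euclidean algorithm on (655, 56) — divide until remainder is 0:
  655 = 11 · 56 + 39
  56 = 1 · 39 + 17
  39 = 2 · 17 + 5
  17 = 3 · 5 + 2
  5 = 2 · 2 + 1
  2 = 2 · 1 + 0
gcd(655, 56) = 1.
Track Bezout coefficients alongside the remainders: start with r₀ = 655 = a·1 + b·0 (s = 1, t = 0) and r₁ = 56 = a·0 + b·1 (s = 0, t = 1); each new remainder r_{k+1} = r_{k-1} − q_k·r_k inherits s_{k+1} = s_{k-1} − q_k·s_k, t_{k+1} = t_{k-1} − q_k·t_k, so r_k = a·s_k + b·t_k at every step:
  q = 11: r = 39, s = 1 − 11·0 = 1, t = 0 − 11·1 = -11  (check: 655·1 + 56·(-11) = 39)
  q = 1: r = 17, s = 0 − 1·1 = -1, t = 1 − 1·(-11) = 12  (check: 655·(-1) + 56·12 = 17)
  q = 2: r = 5, s = 1 − 2·(-1) = 3, t = -11 − 2·12 = -35  (check: 655·3 + 56·(-35) = 5)
  q = 3: r = 2, s = -1 − 3·3 = -10, t = 12 − 3·(-35) = 117  (check: 655·(-10) + 56·117 = 2)
  q = 2: r = 1, s = 3 − 2·(-10) = 23, t = -35 − 2·117 = -269  (check: 655·23 + 56·(-269) = 1)
The row with r = 1 (the gcd) gives the Bezout coefficients s = 23, t = -269.
Result: 655 · (23) + 56 · (-269) = 1.

gcd(655, 56) = 1; s = 23, t = -269 (check: 655·23 + 56·(-269) = 1).


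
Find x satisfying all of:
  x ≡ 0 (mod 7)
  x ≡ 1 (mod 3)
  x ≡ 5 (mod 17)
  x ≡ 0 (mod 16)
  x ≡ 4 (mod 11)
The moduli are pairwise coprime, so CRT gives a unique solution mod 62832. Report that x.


Product of moduli M = 7 · 3 · 17 · 16 · 11 = 62832.
Merge one congruence at a time:
  Start: x ≡ 0 (mod 7).
  Combine with x ≡ 1 (mod 3); new modulus lcm = 21.
    Write x = 0 + 7·t and substitute into x ≡ 1 (mod 3): 7·t ≡ 1 − 0 = 1 (mod 3).
    Reduce coefficients mod 3: 1·t ≡ 1 (mod 3).
    So t ≡ 1 (mod 3).
    Then x = 0 + 7·1 = 7, valid modulo lcm(7, 3) = 21: x ≡ 7 (mod 21).
  Combine with x ≡ 5 (mod 17); new modulus lcm = 357.
    Write x = 7 + 21·t and substitute into x ≡ 5 (mod 17): 21·t ≡ 5 − 7 = -2 (mod 17).
    Reduce coefficients mod 17: 4·t ≡ 15 (mod 17).
    The inverse of 4 mod 17 is 13 (since 4·13 = 52 = 3·17 + 1), so t ≡ 13·15 = 195 ≡ 8 (mod 17).
    Then x = 7 + 21·8 = 175, valid modulo lcm(21, 17) = 357: x ≡ 175 (mod 357).
  Combine with x ≡ 0 (mod 16); new modulus lcm = 5712.
    Write x = 175 + 357·t and substitute into x ≡ 0 (mod 16): 357·t ≡ 0 − 175 = -175 (mod 16).
    Reduce coefficients mod 16: 5·t ≡ 1 (mod 16).
    The inverse of 5 mod 16 is 13 (since 5·13 = 65 = 4·16 + 1), so t ≡ 13·1 = 13 ≡ 13 (mod 16).
    Then x = 175 + 357·13 = 4816, valid modulo lcm(357, 16) = 5712: x ≡ 4816 (mod 5712).
  Combine with x ≡ 4 (mod 11); new modulus lcm = 62832.
    Write x = 4816 + 5712·t and substitute into x ≡ 4 (mod 11): 5712·t ≡ 4 − 4816 = -4812 (mod 11).
    Reduce coefficients mod 11: 3·t ≡ 6 (mod 11).
    The inverse of 3 mod 11 is 4 (since 3·4 = 12 = 1·11 + 1), so t ≡ 4·6 = 24 ≡ 2 (mod 11).
    Then x = 4816 + 5712·2 = 16240, valid modulo lcm(5712, 11) = 62832: x ≡ 16240 (mod 62832).
Verify against each original: 16240 mod 7 = 0, 16240 mod 3 = 1, 16240 mod 17 = 5, 16240 mod 16 = 0, 16240 mod 11 = 4.

x ≡ 16240 (mod 62832).


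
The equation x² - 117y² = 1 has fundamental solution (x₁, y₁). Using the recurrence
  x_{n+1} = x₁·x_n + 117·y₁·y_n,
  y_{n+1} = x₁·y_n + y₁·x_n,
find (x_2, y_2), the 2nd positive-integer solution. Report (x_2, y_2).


Step 1: Find the fundamental solution (x₁, y₁) of x² - 117y² = 1.
  Expand √117 as a continued fraction. a₀ = ⌊√117⌋ = 10; iterate m_{k+1} = d_k·a_k − m_k, d_{k+1} = (117 − m_{k+1}²)/d_k, a_{k+1} = ⌊(a₀ + m_{k+1})/d_{k+1}⌋ (starting m₀ = 0, d₀ = 1), with convergents p_k = a_k·p_{k-1} + p_{k-2}, q_k = a_k·q_{k-1} + q_{k-2} (p₋₁ = 1, q₋₁ = 0):
  k = 0: a₀ = 10; p₀/q₀ = 10/1; p₀² − 117·q₀² = 100 − 117 = -17.
  k = 1: m = 10, d = 17, a = ⌊(10 + 10)/17⌋ = 1; p/q = (1·10 + 1)/(1·1 + 0) = 11/1; p² − 117·q² = 121 − 117 = 4.
  k = 2: m = 7, d = 4, a = ⌊(10 + 7)/4⌋ = 4; p/q = (4·11 + 10)/(4·1 + 1) = 54/5; p² − 117·q² = 2916 − 2925 = -9.
  k = 3: m = 9, d = 9, a = ⌊(10 + 9)/9⌋ = 2; p/q = (2·54 + 11)/(2·5 + 1) = 119/11; p² − 117·q² = 14161 − 14157 = 4.
  k = 4: m = 9, d = 4, a = ⌊(10 + 9)/4⌋ = 4; p/q = (4·119 + 54)/(4·11 + 5) = 530/49; p² − 117·q² = 280900 − 280917 = -17.
  k = 5: m = 7, d = 17, a = ⌊(10 + 7)/17⌋ = 1; p/q = (1·530 + 119)/(1·49 + 11) = 649/60; p² − 117·q² = 421201 − 421200 = 1.
  The first convergent with p² − 117·q² = 1 gives the fundamental solution (x₁, y₁) = (649, 60).
Step 2: Apply the recurrence (x_{n+1}, y_{n+1}) = (x₁x_n + 117y₁y_n, x₁y_n + y₁x_n) repeatedly.
  From (x_1, y_1) = (649, 60): x_2 = 649·649 + 117·60·60 = 842401; y_2 = 649·60 + 60·649 = 77880.
Step 3: Verify x_2² - 117·y_2² = 709639444801 - 709639444800 = 1 (should be 1). ✓

(x_1, y_1) = (649, 60); (x_2, y_2) = (842401, 77880).


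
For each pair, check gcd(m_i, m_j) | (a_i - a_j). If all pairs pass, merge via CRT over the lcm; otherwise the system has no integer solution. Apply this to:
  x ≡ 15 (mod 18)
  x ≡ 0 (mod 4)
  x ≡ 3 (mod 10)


Moduli 18, 4, 10 are not pairwise coprime, so CRT works modulo lcm(m_i) when all pairwise compatibility conditions hold.
Pairwise compatibility: gcd(m_i, m_j) must divide a_i - a_j for every pair.
Merge one congruence at a time:
  Start: x ≡ 15 (mod 18).
  Combine with x ≡ 0 (mod 4): gcd(18, 4) = 2, and 0 - 15 = -15 is NOT divisible by 2.
    ⇒ system is inconsistent (no integer solution).

No solution (the system is inconsistent).


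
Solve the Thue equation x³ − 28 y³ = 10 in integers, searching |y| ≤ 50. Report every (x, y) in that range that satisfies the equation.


The equation is x³ - 28y³ = 10. For fixed y, x³ = 28·y³ + 10, so a solution requires the RHS to be a perfect cube.
Strategy: iterate y from -50 to 50, compute RHS = 28·y³ + 10, and check whether it is a (positive or negative) perfect cube.
Check small values of y:
  y = 0: RHS = 10 is not a perfect cube.
  y = 1: RHS = 38 is not a perfect cube.
  y = -1: RHS = -18 is not a perfect cube.
  y = 2: RHS = 234 is not a perfect cube.
  y = -2: RHS = -214 is not a perfect cube.
  y = 3: RHS = 766 is not a perfect cube.
  y = -3: RHS = -746 is not a perfect cube.
Continuing the search up to |y| = 50 finds no solutions either.
No (x, y) in the scanned range satisfies the equation.

No integer solutions with |y| ≤ 50.


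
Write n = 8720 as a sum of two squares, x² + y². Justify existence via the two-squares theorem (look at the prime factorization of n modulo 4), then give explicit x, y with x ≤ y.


Step 1: Factor n = 8720 = 2^4 · 5 · 109.
Step 2: Check the mod-4 condition on each prime factor: 2 = 2 (special); 5 ≡ 1 (mod 4), exponent 1; 109 ≡ 1 (mod 4), exponent 1.
All primes ≡ 3 (mod 4) appear to even exponent (or don't appear), so by the two-squares theorem n IS expressible as a sum of two squares.
Step 3: Build a representation. Group n = k² · m with k = 4 and m = 5 · 109 = 545 (a product of primes ≡ 1 (mod 4)); a representation of m scales to one of n via (k·x)² + (k·y)² = k²(x² + y²). Each prime p ≡ 1 (mod 4) is itself a sum of two squares; find a² by testing p − a² for a perfect square:
  5: 5 − 1² = 4 = 2² ⇒ 5 = 1² + 2².
  109: 109 − 1² = 108, 109 − 2² = 105, 109 − 3² = 100 = 10² ⇒ 109 = 3² + 10².
  Combine using the Brahmagupta–Fibonacci identity (a² + b²)(c² + d²) = (ac − bd)² + (ad + bc)² = (ac + bd)² + (ad − bc)²:
  5 · 109 = 545: from (1² + 2²)(3² + 10²), take (1·3 − 2·10, 1·10 + 2·3) = (3 − 20, 10 + 6) = (-17, 16); dropping signs (only squares matter) gives (17, 16); check 17² + 16² = 289 + 256 = 545 ✓.
  Scale by k = 4: (4·17, 4·16) = (68, 64).
Step 4: Order so x ≤ y and verify: 64² + 68² = 4096 + 4624 = 8720 = n. ✓

n = 8720 = 64² + 68² (one valid representation with x ≤ y).


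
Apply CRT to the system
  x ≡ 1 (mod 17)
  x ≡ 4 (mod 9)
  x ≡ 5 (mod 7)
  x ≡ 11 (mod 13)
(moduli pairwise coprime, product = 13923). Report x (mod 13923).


Product of moduli M = 17 · 9 · 7 · 13 = 13923.
Merge one congruence at a time:
  Start: x ≡ 1 (mod 17).
  Combine with x ≡ 4 (mod 9); new modulus lcm = 153.
    Write x = 1 + 17·t and substitute into x ≡ 4 (mod 9): 17·t ≡ 4 − 1 = 3 (mod 9).
    Reduce coefficients mod 9: 8·t ≡ 3 (mod 9).
    The inverse of 8 mod 9 is 8 (since 8·8 = 64 = 7·9 + 1), so t ≡ 8·3 = 24 ≡ 6 (mod 9).
    Then x = 1 + 17·6 = 103, valid modulo lcm(17, 9) = 153: x ≡ 103 (mod 153).
  Combine with x ≡ 5 (mod 7); new modulus lcm = 1071.
    Write x = 103 + 153·t and substitute into x ≡ 5 (mod 7): 153·t ≡ 5 − 103 = -98 (mod 7).
    Reduce coefficients mod 7: 6·t ≡ 0 (mod 7).
    The inverse of 6 mod 7 is 6 (since 6·6 = 36 = 5·7 + 1), so t ≡ 6·0 = 0 ≡ 0 (mod 7).
    Then x = 103 + 153·0 = 103, valid modulo lcm(153, 7) = 1071: x ≡ 103 (mod 1071).
  Combine with x ≡ 11 (mod 13); new modulus lcm = 13923.
    Write x = 103 + 1071·t and substitute into x ≡ 11 (mod 13): 1071·t ≡ 11 − 103 = -92 (mod 13).
    Reduce coefficients mod 13: 5·t ≡ 12 (mod 13).
    The inverse of 5 mod 13 is 8 (since 5·8 = 40 = 3·13 + 1), so t ≡ 8·12 = 96 ≡ 5 (mod 13).
    Then x = 103 + 1071·5 = 5458, valid modulo lcm(1071, 13) = 13923: x ≡ 5458 (mod 13923).
Verify against each original: 5458 mod 17 = 1, 5458 mod 9 = 4, 5458 mod 7 = 5, 5458 mod 13 = 11.

x ≡ 5458 (mod 13923).


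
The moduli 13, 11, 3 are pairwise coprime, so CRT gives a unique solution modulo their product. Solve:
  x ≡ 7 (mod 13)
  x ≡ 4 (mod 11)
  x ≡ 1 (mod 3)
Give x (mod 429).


Moduli 13, 11, 3 are pairwise coprime; by CRT there is a unique solution modulo M = 13 · 11 · 3 = 429.
Solve pairwise, accumulating the modulus:
  Start with x ≡ 7 (mod 13).
  Combine with x ≡ 4 (mod 11): since gcd(13, 11) = 1, we get a unique residue mod 143.
    Write x = 7 + 13·t and substitute into x ≡ 4 (mod 11): 13·t ≡ 4 − 7 = -3 (mod 11).
    Reduce coefficients mod 11: 2·t ≡ 8 (mod 11).
    The inverse of 2 mod 11 is 6 (since 2·6 = 12 = 1·11 + 1), so t ≡ 6·8 = 48 ≡ 4 (mod 11).
    Then x = 7 + 13·4 = 59, valid modulo lcm(13, 11) = 143: x ≡ 59 (mod 143).
  Combine with x ≡ 1 (mod 3): since gcd(143, 3) = 1, we get a unique residue mod 429.
    Write x = 59 + 143·t and substitute into x ≡ 1 (mod 3): 143·t ≡ 1 − 59 = -58 (mod 3).
    Reduce coefficients mod 3: 2·t ≡ 2 (mod 3).
    The inverse of 2 mod 3 is 2 (since 2·2 = 4 = 1·3 + 1), so t ≡ 2·2 = 4 ≡ 1 (mod 3).
    Then x = 59 + 143·1 = 202, valid modulo lcm(143, 3) = 429: x ≡ 202 (mod 429).
Verify: 202 mod 13 = 7 ✓, 202 mod 11 = 4 ✓, 202 mod 3 = 1 ✓.

x ≡ 202 (mod 429).


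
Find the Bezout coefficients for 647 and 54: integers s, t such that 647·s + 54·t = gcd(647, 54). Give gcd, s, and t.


Euclidean algorithm on (647, 54) — divide until remainder is 0:
  647 = 11 · 54 + 53
  54 = 1 · 53 + 1
  53 = 53 · 1 + 0
gcd(647, 54) = 1.
Track Bezout coefficients alongside the remainders: start with r₀ = 647 = a·1 + b·0 (s = 1, t = 0) and r₁ = 54 = a·0 + b·1 (s = 0, t = 1); each new remainder r_{k+1} = r_{k-1} − q_k·r_k inherits s_{k+1} = s_{k-1} − q_k·s_k, t_{k+1} = t_{k-1} − q_k·t_k, so r_k = a·s_k + b·t_k at every step:
  q = 11: r = 53, s = 1 − 11·0 = 1, t = 0 − 11·1 = -11  (check: 647·1 + 54·(-11) = 53)
  q = 1: r = 1, s = 0 − 1·1 = -1, t = 1 − 1·(-11) = 12  (check: 647·(-1) + 54·12 = 1)
The row with r = 1 (the gcd) gives the Bezout coefficients s = -1, t = 12.
Result: 647 · (-1) + 54 · (12) = 1.

gcd(647, 54) = 1; s = -1, t = 12 (check: 647·(-1) + 54·12 = 1).


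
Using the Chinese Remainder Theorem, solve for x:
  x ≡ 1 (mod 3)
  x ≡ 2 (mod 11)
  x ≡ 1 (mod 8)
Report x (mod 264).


Moduli 3, 11, 8 are pairwise coprime; by CRT there is a unique solution modulo M = 3 · 11 · 8 = 264.
Solve pairwise, accumulating the modulus:
  Start with x ≡ 1 (mod 3).
  Combine with x ≡ 2 (mod 11): since gcd(3, 11) = 1, we get a unique residue mod 33.
    Write x = 1 + 3·t and substitute into x ≡ 2 (mod 11): 3·t ≡ 2 − 1 = 1 (mod 11).
    The inverse of 3 mod 11 is 4 (since 3·4 = 12 = 1·11 + 1), so t ≡ 4·1 = 4 ≡ 4 (mod 11).
    Then x = 1 + 3·4 = 13, valid modulo lcm(3, 11) = 33: x ≡ 13 (mod 33).
  Combine with x ≡ 1 (mod 8): since gcd(33, 8) = 1, we get a unique residue mod 264.
    Write x = 13 + 33·t and substitute into x ≡ 1 (mod 8): 33·t ≡ 1 − 13 = -12 (mod 8).
    Reduce coefficients mod 8: 1·t ≡ 4 (mod 8).
    So t ≡ 4 (mod 8).
    Then x = 13 + 33·4 = 145, valid modulo lcm(33, 8) = 264: x ≡ 145 (mod 264).
Verify: 145 mod 3 = 1 ✓, 145 mod 11 = 2 ✓, 145 mod 8 = 1 ✓.

x ≡ 145 (mod 264).


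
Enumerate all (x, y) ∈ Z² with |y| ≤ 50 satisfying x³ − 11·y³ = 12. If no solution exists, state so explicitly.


The equation is x³ - 11y³ = 12. For fixed y, x³ = 11·y³ + 12, so a solution requires the RHS to be a perfect cube.
Strategy: iterate y from -50 to 50, compute RHS = 11·y³ + 12, and check whether it is a (positive or negative) perfect cube.
Check small values of y:
  y = 0: RHS = 12 is not a perfect cube.
  y = 1: RHS = 23 is not a perfect cube.
  y = -1: RHS = 1 = (1)³ ⇒ x = 1 works.
  y = 2: RHS = 100 is not a perfect cube.
  y = -2: RHS = -76 is not a perfect cube.
  y = 3: RHS = 309 is not a perfect cube.
  y = -3: RHS = -285 is not a perfect cube.
Continuing the search up to |y| = 50 finds no further solutions beyond those listed.
Collected solutions: (1, -1).

Solutions (with |y| ≤ 50): (1, -1).


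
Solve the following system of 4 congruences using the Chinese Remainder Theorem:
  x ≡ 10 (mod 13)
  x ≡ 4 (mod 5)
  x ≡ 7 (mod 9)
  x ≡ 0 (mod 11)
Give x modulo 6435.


Product of moduli M = 13 · 5 · 9 · 11 = 6435.
Merge one congruence at a time:
  Start: x ≡ 10 (mod 13).
  Combine with x ≡ 4 (mod 5); new modulus lcm = 65.
    Write x = 10 + 13·t and substitute into x ≡ 4 (mod 5): 13·t ≡ 4 − 10 = -6 (mod 5).
    Reduce coefficients mod 5: 3·t ≡ 4 (mod 5).
    The inverse of 3 mod 5 is 2 (since 3·2 = 6 = 1·5 + 1), so t ≡ 2·4 = 8 ≡ 3 (mod 5).
    Then x = 10 + 13·3 = 49, valid modulo lcm(13, 5) = 65: x ≡ 49 (mod 65).
  Combine with x ≡ 7 (mod 9); new modulus lcm = 585.
    Write x = 49 + 65·t and substitute into x ≡ 7 (mod 9): 65·t ≡ 7 − 49 = -42 (mod 9).
    Reduce coefficients mod 9: 2·t ≡ 3 (mod 9).
    The inverse of 2 mod 9 is 5 (since 2·5 = 10 = 1·9 + 1), so t ≡ 5·3 = 15 ≡ 6 (mod 9).
    Then x = 49 + 65·6 = 439, valid modulo lcm(65, 9) = 585: x ≡ 439 (mod 585).
  Combine with x ≡ 0 (mod 11); new modulus lcm = 6435.
    Write x = 439 + 585·t and substitute into x ≡ 0 (mod 11): 585·t ≡ 0 − 439 = -439 (mod 11).
    Reduce coefficients mod 11: 2·t ≡ 1 (mod 11).
    The inverse of 2 mod 11 is 6 (since 2·6 = 12 = 1·11 + 1), so t ≡ 6·1 = 6 ≡ 6 (mod 11).
    Then x = 439 + 585·6 = 3949, valid modulo lcm(585, 11) = 6435: x ≡ 3949 (mod 6435).
Verify against each original: 3949 mod 13 = 10, 3949 mod 5 = 4, 3949 mod 9 = 7, 3949 mod 11 = 0.

x ≡ 3949 (mod 6435).


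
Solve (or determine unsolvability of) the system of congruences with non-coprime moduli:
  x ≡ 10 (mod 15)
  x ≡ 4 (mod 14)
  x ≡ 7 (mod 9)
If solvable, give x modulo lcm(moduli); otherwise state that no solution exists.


Moduli 15, 14, 9 are not pairwise coprime, so CRT works modulo lcm(m_i) when all pairwise compatibility conditions hold.
Pairwise compatibility: gcd(m_i, m_j) must divide a_i - a_j for every pair.
Merge one congruence at a time:
  Start: x ≡ 10 (mod 15).
  Combine with x ≡ 4 (mod 14): gcd(15, 14) = 1; 4 - 10 = -6, which IS divisible by 1, so compatible.
    Write x = 10 + 15·t and substitute into x ≡ 4 (mod 14): 15·t ≡ 4 − 10 = -6 (mod 14).
    Reduce coefficients mod 14: 1·t ≡ 8 (mod 14).
    So t ≡ 8 (mod 14).
    Then x = 10 + 15·8 = 130, valid modulo lcm(15, 14) = 210: x ≡ 130 (mod 210).
  Combine with x ≡ 7 (mod 9): gcd(210, 9) = 3; 7 - 130 = -123, which IS divisible by 3, so compatible.
    Write x = 130 + 210·t and substitute into x ≡ 7 (mod 9): 210·t ≡ 7 − 130 = -123 (mod 9).
    Divide the congruence (and modulus) by g = 3: 70·t ≡ -41 (mod 3).
    Reduce coefficients mod 3: 1·t ≡ 1 (mod 3).
    So t ≡ 1 (mod 3).
    Then x = 130 + 210·1 = 340, valid modulo lcm(210, 9) = 630: x ≡ 340 (mod 630).
Verify: 340 mod 15 = 10, 340 mod 14 = 4, 340 mod 9 = 7.

x ≡ 340 (mod 630).
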